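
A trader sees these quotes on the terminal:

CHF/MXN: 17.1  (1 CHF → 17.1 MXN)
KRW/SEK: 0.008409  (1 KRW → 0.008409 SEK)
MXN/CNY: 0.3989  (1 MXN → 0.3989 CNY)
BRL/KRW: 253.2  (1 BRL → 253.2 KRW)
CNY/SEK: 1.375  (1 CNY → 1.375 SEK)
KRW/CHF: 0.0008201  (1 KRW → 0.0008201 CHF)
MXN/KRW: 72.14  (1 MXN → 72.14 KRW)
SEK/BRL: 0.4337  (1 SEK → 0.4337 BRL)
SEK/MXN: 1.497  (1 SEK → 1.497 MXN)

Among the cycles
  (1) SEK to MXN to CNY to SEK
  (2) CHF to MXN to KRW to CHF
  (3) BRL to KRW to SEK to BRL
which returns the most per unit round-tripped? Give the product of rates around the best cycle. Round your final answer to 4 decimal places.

1.0117

(1) 1.497 × 0.3989 × 1.375 = 0.82109
(2) 17.1 × 72.14 × 0.0008201 = 1.01167
(3) 253.2 × 0.008409 × 0.4337 = 0.92342
Highest is cycle (2) at 1.0117 (>1, arbitrage).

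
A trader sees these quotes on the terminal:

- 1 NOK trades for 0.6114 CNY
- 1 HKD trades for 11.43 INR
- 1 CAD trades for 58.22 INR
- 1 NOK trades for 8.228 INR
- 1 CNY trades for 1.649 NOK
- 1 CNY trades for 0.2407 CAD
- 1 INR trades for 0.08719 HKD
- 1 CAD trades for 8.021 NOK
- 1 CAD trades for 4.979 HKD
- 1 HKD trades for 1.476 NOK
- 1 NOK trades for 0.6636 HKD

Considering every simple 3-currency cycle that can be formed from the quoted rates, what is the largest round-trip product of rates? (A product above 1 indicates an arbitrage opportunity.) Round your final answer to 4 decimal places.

1.1804

CAD→NOK→CNY→CAD: 8.021 × 0.6114 × 0.2407 = 1.18040
INR→HKD→NOK→INR: 0.08719 × 1.476 × 8.228 = 1.05888
Maximum is CAD→NOK→CNY→CAD at 1.1804; arbitrage exists.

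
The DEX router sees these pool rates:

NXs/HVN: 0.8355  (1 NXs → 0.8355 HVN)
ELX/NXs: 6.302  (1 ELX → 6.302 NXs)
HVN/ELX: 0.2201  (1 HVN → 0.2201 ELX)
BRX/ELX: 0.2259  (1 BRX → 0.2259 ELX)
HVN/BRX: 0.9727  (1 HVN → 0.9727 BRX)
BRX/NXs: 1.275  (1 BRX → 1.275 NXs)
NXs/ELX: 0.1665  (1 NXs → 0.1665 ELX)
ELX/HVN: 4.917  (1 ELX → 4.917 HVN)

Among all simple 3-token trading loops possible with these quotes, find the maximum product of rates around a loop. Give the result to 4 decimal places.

1.1589

ELX→NXs→HVN→ELX: 6.302 × 0.8355 × 0.2201 = 1.15890
ELX→HVN→BRX→ELX: 4.917 × 0.9727 × 0.2259 = 1.08043
HVN→BRX→NXs→HVN: 0.9727 × 1.275 × 0.8355 = 1.03618
Maximum is ELX→NXs→HVN→ELX at 1.1589; arbitrage exists.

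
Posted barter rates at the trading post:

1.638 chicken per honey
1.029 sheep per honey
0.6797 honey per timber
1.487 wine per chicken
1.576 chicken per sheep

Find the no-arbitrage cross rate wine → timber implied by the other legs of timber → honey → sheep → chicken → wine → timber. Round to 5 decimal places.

0.61010

Known legs of the cycle: 0.6797 × 1.029 × 1.576 × 1.487 = 1.6390787744856
For no arbitrage the full-cycle product must be 1, so the missing rate is 1 / 1.6390787744856 ≈ 0.6100988.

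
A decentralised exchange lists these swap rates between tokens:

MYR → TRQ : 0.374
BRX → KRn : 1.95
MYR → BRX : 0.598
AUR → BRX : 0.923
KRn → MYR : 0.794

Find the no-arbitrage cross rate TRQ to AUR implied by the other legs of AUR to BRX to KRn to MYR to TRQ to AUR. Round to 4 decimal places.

Known legs of the cycle: 0.923 × 1.95 × 0.794 × 0.374 = 0.5344762566
For no arbitrage the full-cycle product must be 1, so the missing rate is 1 / 0.5344762566 ≈ 1.870991.

1.8710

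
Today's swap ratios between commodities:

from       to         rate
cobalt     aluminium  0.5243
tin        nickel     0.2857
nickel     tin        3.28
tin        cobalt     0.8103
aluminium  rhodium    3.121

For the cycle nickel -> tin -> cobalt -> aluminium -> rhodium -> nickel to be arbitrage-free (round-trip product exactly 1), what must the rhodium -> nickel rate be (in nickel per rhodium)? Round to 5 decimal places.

0.22994

Known legs of the cycle: 3.28 × 0.8103 × 0.5243 × 3.121 = 4.3490390678952
For no arbitrage the full-cycle product must be 1, so the missing rate is 1 / 4.3490390678952 ≈ 0.2299359.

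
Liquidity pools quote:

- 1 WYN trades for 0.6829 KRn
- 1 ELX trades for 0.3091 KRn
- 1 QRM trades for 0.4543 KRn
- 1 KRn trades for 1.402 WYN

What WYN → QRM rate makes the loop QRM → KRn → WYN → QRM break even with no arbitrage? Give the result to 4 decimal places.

Known legs of the cycle: 0.4543 × 1.402 = 0.6369286
For no arbitrage the full-cycle product must be 1, so the missing rate is 1 / 0.6369286 ≈ 1.570035.

1.5700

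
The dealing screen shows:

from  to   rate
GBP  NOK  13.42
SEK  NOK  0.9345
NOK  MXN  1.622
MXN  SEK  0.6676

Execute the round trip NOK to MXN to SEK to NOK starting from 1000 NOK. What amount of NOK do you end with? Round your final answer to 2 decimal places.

1011.92

1000 NOK × 1.622 = 1622 MXN
1622 MXN × 0.6676 = 1082.8472 SEK
1082.8472 SEK × 0.9345 = 1011.9207084 NOK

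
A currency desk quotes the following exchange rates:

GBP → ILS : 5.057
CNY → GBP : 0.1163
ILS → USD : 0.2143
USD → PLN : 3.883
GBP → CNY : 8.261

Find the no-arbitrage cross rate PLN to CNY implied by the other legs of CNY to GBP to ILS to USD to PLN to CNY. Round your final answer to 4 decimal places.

Known legs of the cycle: 0.1163 × 5.057 × 0.2143 × 3.883 = 0.48939804478279
For no arbitrage the full-cycle product must be 1, so the missing rate is 1 / 0.48939804478279 ≈ 2.043327.

2.0433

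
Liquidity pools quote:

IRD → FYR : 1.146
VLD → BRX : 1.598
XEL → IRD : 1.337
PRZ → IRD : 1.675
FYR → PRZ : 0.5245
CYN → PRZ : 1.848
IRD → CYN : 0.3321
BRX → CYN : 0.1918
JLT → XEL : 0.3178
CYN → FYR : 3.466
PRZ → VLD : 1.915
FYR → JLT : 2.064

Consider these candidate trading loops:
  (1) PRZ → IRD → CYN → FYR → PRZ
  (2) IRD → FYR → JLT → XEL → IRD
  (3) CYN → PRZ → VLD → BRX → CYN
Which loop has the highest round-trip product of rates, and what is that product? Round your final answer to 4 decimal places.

1.0847

(1) 1.675 × 0.3321 × 3.466 × 0.5245 = 1.01125
(2) 1.146 × 2.064 × 0.3178 × 1.337 = 1.00503
(3) 1.848 × 1.915 × 1.598 × 0.1918 = 1.08467
Highest is cycle (3) at 1.0847 (>1, arbitrage).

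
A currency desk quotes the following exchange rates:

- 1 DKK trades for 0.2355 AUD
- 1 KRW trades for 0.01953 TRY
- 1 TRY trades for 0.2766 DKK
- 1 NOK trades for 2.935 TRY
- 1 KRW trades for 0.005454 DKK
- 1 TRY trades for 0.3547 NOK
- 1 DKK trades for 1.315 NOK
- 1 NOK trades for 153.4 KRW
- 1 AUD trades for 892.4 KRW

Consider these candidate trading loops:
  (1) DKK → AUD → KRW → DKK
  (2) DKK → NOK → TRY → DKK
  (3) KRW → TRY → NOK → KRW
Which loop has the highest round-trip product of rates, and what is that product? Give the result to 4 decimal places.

(1) 0.2355 × 892.4 × 0.005454 = 1.14621
(2) 1.315 × 2.935 × 0.2766 = 1.06754
(3) 0.01953 × 0.3547 × 153.4 = 1.06265
Highest is cycle (1) at 1.1462 (>1, arbitrage).

1.1462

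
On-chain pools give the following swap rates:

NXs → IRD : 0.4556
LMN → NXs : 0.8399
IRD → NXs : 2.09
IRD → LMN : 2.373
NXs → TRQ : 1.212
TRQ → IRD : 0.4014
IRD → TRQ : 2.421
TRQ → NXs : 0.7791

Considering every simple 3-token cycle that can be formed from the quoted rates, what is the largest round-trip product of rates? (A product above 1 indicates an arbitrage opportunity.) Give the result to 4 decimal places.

IRD→NXs→TRQ→IRD: 2.09 × 1.212 × 0.4014 = 1.01678
LMN→NXs→IRD→LMN: 0.8399 × 0.4556 × 2.373 = 0.90805
IRD→TRQ→NXs→IRD: 2.421 × 0.7791 × 0.4556 = 0.85935
Maximum is IRD→NXs→TRQ→IRD at 1.0168; arbitrage exists.

1.0168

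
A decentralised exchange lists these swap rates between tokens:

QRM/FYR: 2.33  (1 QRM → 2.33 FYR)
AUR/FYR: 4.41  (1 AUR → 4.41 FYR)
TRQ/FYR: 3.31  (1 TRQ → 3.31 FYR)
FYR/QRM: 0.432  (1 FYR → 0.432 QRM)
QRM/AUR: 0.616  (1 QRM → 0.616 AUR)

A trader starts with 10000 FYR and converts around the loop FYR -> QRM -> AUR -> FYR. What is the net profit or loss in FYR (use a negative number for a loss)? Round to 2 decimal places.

1735.54

10000 FYR × 0.432 = 4320 QRM
4320 QRM × 0.616 = 2661.12 AUR
2661.12 AUR × 4.41 = 11735.5392 FYR
Net change: 11735.5392 − 10000 = 1735.5392 FYR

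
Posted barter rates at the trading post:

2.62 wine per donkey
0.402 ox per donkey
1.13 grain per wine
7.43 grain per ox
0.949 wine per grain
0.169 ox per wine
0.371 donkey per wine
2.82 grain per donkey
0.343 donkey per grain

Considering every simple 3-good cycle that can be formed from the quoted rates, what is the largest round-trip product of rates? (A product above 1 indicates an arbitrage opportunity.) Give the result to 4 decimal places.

1.1916

grain→wine→ox→grain: 0.949 × 0.169 × 7.43 = 1.19163
grain→donkey→ox→grain: 0.343 × 0.402 × 7.43 = 1.02449
grain→donkey→wine→grain: 0.343 × 2.62 × 1.13 = 1.01549
grain→wine→donkey→grain: 0.949 × 0.371 × 2.82 = 0.99286
Maximum is grain→wine→ox→grain at 1.1916; arbitrage exists.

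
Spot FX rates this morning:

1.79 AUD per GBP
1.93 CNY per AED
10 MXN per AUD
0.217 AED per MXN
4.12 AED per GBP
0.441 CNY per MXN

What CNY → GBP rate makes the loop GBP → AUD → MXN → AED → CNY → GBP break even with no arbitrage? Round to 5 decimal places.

Known legs of the cycle: 1.79 × 10 × 0.217 × 1.93 = 7.496699
For no arbitrage the full-cycle product must be 1, so the missing rate is 1 / 7.496699 ≈ 0.1333920.

0.13339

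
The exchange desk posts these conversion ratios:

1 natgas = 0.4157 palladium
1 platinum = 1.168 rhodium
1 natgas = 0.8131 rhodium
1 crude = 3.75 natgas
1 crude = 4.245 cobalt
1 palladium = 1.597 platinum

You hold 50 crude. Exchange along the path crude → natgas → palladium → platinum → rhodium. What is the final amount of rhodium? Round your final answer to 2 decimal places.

145.39

50 crude × 3.75 = 187.5 natgas
187.5 natgas × 0.4157 = 77.94375 palladium
77.94375 palladium × 1.597 = 124.47616875 platinum
124.47616875 platinum × 1.168 = 145.3881651 rhodium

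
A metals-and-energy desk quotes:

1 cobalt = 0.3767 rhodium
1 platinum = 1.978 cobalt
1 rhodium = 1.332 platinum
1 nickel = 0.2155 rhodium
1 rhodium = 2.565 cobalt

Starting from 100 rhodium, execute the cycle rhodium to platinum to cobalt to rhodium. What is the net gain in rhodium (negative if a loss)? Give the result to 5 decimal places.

100 rhodium × 1.332 = 133.2 platinum
133.2 platinum × 1.978 = 263.4696 cobalt
263.4696 cobalt × 0.3767 = 99.24899832 rhodium
Net change: 99.24899832 − 100 = -0.75100168 rhodium

-0.75100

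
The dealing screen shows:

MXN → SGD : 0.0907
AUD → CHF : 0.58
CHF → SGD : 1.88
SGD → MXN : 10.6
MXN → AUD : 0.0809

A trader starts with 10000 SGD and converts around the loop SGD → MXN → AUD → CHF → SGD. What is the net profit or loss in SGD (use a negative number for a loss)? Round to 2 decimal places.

-649.38

10000 SGD × 10.6 = 106000 MXN
106000 MXN × 0.0809 = 8575.4 AUD
8575.4 AUD × 0.58 = 4973.732 CHF
4973.732 CHF × 1.88 = 9350.61616 SGD
Net change: 9350.61616 − 10000 = -649.38384 SGD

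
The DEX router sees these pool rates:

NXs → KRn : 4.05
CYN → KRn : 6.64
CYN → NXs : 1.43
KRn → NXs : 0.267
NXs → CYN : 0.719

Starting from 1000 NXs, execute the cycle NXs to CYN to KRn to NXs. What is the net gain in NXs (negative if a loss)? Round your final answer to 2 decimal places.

1000 NXs × 0.719 = 719 CYN
719 CYN × 6.64 = 4774.16 KRn
4774.16 KRn × 0.267 = 1274.70072 NXs
Net change: 1274.70072 − 1000 = 274.70072 NXs

274.70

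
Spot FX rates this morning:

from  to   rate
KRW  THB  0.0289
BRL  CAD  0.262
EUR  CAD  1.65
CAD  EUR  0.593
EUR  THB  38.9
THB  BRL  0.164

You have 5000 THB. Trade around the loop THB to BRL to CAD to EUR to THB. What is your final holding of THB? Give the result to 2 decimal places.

5000 THB × 0.164 = 820 BRL
820 BRL × 0.262 = 214.84 CAD
214.84 CAD × 0.593 = 127.40012 EUR
127.40012 EUR × 38.9 = 4955.864668 THB

4955.86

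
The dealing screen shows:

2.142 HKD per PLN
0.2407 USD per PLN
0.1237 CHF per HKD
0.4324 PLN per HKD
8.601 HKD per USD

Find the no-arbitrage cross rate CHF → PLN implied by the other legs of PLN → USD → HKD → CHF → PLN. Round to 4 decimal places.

Known legs of the cycle: 0.2407 × 8.601 × 0.1237 = 0.25609124859
For no arbitrage the full-cycle product must be 1, so the missing rate is 1 / 0.25609124859 ≈ 3.904858.

3.9049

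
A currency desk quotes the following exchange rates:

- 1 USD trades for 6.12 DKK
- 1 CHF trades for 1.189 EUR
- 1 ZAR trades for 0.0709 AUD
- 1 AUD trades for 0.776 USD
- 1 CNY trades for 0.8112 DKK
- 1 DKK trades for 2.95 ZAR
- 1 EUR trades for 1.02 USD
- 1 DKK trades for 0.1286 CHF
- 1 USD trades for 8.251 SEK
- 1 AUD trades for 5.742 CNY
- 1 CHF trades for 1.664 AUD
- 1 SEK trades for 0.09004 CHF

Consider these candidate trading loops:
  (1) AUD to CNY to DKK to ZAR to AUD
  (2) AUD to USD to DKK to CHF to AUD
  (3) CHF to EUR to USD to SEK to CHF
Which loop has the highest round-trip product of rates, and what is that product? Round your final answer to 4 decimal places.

(1) 5.742 × 0.8112 × 2.95 × 0.0709 = 0.97423
(2) 0.776 × 6.12 × 0.1286 × 1.664 = 1.01627
(3) 1.189 × 1.02 × 8.251 × 0.09004 = 0.90100
Highest is cycle (2) at 1.0163 (>1, arbitrage).

1.0163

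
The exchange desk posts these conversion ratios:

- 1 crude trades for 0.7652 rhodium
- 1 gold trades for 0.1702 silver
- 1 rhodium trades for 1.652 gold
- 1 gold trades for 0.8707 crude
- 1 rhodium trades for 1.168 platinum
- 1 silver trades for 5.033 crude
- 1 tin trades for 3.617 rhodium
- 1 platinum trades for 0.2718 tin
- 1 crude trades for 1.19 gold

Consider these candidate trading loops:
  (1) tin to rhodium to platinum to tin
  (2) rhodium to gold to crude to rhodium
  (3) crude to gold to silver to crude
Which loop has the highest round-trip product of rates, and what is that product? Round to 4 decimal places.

(1) 3.617 × 1.168 × 0.2718 = 1.14826
(2) 1.652 × 0.8707 × 0.7652 = 1.10066
(3) 1.19 × 0.1702 × 5.033 = 1.01937
Highest is cycle (1) at 1.1483 (>1, arbitrage).

1.1483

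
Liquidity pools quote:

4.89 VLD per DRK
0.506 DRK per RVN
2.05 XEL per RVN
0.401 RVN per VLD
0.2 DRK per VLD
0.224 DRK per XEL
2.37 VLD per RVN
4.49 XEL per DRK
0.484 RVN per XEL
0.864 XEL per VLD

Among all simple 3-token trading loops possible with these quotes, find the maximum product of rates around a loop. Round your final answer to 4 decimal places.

DRK→XEL→RVN→DRK: 4.49 × 0.484 × 0.506 = 1.09962
DRK→VLD→RVN→DRK: 4.89 × 0.401 × 0.506 = 0.99221
VLD→XEL→RVN→VLD: 0.864 × 0.484 × 2.37 = 0.99108
DRK→VLD→XEL→DRK: 4.89 × 0.864 × 0.224 = 0.94639
Maximum is DRK→XEL→RVN→DRK at 1.0996; arbitrage exists.

1.0996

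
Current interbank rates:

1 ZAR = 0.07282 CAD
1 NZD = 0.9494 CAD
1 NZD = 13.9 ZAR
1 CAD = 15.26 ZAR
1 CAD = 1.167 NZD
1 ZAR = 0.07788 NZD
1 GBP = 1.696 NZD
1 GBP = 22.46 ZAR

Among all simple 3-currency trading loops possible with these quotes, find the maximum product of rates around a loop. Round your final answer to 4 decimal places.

1.1812

ZAR→CAD→NZD→ZAR: 0.07282 × 1.167 × 13.9 = 1.18124
ZAR→NZD→CAD→ZAR: 0.07788 × 0.9494 × 15.26 = 1.12831
Maximum is ZAR→CAD→NZD→ZAR at 1.1812; arbitrage exists.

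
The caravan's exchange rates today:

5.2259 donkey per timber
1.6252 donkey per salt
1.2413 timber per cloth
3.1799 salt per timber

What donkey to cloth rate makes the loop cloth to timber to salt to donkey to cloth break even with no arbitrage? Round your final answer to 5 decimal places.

0.15588

Known legs of the cycle: 1.2413 × 3.1799 × 1.6252 = 6.415005480724
For no arbitrage the full-cycle product must be 1, so the missing rate is 1 / 6.415005480724 ≈ 0.1558845.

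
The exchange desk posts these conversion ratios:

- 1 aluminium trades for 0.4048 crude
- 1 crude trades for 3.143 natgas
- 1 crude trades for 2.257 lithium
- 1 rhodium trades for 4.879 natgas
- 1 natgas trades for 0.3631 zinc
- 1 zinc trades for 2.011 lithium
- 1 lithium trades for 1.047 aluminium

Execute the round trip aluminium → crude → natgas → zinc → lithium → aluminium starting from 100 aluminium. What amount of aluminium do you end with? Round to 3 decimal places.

100 aluminium × 0.4048 = 40.48 crude
40.48 crude × 3.143 = 127.22864 natgas
127.22864 natgas × 0.3631 = 46.196719184 zinc
46.196719184 zinc × 2.011 = 92.901602279024 lithium
92.901602279024 lithium × 1.047 = 97.267977586138128 aluminium

97.268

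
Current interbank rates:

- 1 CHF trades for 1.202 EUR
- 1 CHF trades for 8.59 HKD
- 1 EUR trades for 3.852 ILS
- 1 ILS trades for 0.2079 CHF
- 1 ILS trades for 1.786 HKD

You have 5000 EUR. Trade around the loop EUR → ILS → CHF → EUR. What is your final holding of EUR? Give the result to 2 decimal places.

5000 EUR × 3.852 = 19260 ILS
19260 ILS × 0.2079 = 4004.154 CHF
4004.154 CHF × 1.202 = 4812.993108 EUR

4812.99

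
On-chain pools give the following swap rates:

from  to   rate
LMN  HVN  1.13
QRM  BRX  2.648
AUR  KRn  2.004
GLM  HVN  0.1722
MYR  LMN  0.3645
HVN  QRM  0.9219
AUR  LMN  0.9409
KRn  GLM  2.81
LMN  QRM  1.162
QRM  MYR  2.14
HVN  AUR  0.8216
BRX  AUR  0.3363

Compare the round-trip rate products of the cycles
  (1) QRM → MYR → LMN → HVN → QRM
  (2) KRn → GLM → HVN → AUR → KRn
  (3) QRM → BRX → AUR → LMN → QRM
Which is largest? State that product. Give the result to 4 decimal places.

0.9736

(1) 2.14 × 0.3645 × 1.13 × 0.9219 = 0.81259
(2) 2.81 × 0.1722 × 0.8216 × 2.004 = 0.79671
(3) 2.648 × 0.3363 × 0.9409 × 1.162 = 0.97363
Highest is cycle (3) at 0.9736 (≤1, no arbitrage).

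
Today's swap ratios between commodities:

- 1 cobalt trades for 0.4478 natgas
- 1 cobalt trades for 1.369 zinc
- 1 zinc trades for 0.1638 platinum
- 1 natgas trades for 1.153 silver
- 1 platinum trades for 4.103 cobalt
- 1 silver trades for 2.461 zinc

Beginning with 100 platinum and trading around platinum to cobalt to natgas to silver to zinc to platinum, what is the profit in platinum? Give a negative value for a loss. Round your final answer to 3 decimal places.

-14.603

100 platinum × 4.103 = 410.3 cobalt
410.3 cobalt × 0.4478 = 183.73234 natgas
183.73234 natgas × 1.153 = 211.84338802 silver
211.84338802 silver × 2.461 = 521.34657791722 zinc
521.34657791722 zinc × 0.1638 = 85.396569462840636 platinum
Net change: 85.396569462840636 − 100 = -14.603430537159364 platinum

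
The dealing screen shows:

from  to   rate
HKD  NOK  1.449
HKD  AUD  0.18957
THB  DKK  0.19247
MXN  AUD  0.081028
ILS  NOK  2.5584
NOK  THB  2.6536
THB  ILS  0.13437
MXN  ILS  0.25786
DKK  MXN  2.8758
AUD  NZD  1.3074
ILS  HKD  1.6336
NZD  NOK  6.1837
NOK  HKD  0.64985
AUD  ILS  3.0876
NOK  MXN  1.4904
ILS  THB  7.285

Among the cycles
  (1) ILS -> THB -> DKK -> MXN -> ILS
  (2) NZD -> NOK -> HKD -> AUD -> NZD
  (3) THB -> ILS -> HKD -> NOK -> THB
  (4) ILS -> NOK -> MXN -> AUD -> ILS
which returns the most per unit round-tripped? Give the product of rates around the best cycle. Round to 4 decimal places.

(1) 7.285 × 0.19247 × 2.8758 × 0.25786 = 1.03977
(2) 6.1837 × 0.64985 × 0.18957 × 1.3074 = 0.99595
(3) 0.13437 × 1.6336 × 1.449 × 2.6536 = 0.84402
(4) 2.5584 × 1.4904 × 0.081028 × 3.0876 = 0.95395
Highest is cycle (1) at 1.0398 (>1, arbitrage).

1.0398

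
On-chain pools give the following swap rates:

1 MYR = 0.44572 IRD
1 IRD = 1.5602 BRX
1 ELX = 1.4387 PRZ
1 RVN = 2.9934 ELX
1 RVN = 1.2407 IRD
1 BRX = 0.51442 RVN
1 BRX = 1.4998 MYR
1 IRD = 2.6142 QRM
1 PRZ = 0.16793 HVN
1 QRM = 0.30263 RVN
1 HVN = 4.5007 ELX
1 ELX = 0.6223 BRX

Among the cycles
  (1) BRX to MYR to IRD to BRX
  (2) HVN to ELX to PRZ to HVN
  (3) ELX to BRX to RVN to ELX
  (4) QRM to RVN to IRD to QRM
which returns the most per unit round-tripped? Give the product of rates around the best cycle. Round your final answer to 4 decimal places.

(1) 1.4998 × 0.44572 × 1.5602 = 1.04298
(2) 4.5007 × 1.4387 × 0.16793 = 1.08737
(3) 0.6223 × 0.51442 × 2.9934 = 0.95826
(4) 0.30263 × 1.2407 × 2.6142 = 0.98156
Highest is cycle (2) at 1.0874 (>1, arbitrage).

1.0874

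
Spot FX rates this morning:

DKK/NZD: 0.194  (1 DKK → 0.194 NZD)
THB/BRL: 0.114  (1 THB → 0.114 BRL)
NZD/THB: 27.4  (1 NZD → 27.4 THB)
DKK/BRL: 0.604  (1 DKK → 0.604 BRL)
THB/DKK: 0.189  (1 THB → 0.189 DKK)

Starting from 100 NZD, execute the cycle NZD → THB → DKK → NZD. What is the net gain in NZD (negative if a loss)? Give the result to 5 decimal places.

0.46484

100 NZD × 27.4 = 2740 THB
2740 THB × 0.189 = 517.86 DKK
517.86 DKK × 0.194 = 100.46484 NZD
Net change: 100.46484 − 100 = 0.46484 NZD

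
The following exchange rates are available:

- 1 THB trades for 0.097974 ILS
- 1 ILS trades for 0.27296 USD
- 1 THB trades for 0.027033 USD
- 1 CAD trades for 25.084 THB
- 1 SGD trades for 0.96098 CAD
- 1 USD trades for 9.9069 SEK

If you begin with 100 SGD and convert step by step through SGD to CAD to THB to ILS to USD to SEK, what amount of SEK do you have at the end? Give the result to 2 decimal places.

100 SGD × 0.96098 = 96.098 CAD
96.098 CAD × 25.084 = 2410.522232 THB
2410.522232 THB × 0.097974 = 236.168505157968 ILS
236.168505157968 ILS × 0.27296 = 64.46455516791894528 USD
64.46455516791894528 USD × 9.9069 = 638.643901593056198994432 SEK

638.64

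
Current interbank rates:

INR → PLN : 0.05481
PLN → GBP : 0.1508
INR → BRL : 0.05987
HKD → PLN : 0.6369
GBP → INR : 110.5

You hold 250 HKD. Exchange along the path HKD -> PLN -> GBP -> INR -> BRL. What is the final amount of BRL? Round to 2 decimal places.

250 HKD × 0.6369 = 159.225 PLN
159.225 PLN × 0.1508 = 24.01113 GBP
24.01113 GBP × 110.5 = 2653.229865 INR
2653.229865 INR × 0.05987 = 158.84887201755 BRL

158.85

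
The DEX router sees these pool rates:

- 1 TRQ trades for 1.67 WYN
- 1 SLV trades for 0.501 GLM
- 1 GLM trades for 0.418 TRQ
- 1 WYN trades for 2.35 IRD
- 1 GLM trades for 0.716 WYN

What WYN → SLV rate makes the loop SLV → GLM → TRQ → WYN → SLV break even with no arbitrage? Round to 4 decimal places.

2.8594

Known legs of the cycle: 0.501 × 0.418 × 1.67 = 0.34972806
For no arbitrage the full-cycle product must be 1, so the missing rate is 1 / 0.34972806 ≈ 2.859365.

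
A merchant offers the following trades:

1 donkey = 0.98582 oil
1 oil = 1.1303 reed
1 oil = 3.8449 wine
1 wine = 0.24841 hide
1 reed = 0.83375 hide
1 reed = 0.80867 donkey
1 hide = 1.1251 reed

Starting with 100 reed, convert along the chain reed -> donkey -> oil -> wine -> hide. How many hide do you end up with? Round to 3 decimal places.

100 reed × 0.80867 = 80.867 donkey
80.867 donkey × 0.98582 = 79.72030594 oil
79.72030594 oil × 3.8449 = 306.516604308706 wine
306.516604308706 wine × 0.24841 = 76.14178967632565746 hide

76.142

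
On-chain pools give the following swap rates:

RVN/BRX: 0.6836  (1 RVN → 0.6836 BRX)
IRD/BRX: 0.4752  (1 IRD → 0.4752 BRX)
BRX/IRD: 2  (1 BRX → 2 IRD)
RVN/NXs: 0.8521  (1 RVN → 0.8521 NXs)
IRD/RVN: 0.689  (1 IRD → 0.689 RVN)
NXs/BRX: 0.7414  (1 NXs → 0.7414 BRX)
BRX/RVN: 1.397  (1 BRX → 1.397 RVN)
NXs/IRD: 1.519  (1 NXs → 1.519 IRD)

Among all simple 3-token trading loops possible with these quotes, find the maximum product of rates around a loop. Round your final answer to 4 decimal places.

BRX→IRD→RVN→BRX: 2 × 0.689 × 0.6836 = 0.94200
IRD→RVN→NXs→IRD: 0.689 × 0.8521 × 1.519 = 0.89180
BRX→RVN→NXs→BRX: 1.397 × 0.8521 × 0.7414 = 0.88255
Maximum is BRX→IRD→RVN→BRX at 0.9420; no arbitrage — every cycle loses value.

0.9420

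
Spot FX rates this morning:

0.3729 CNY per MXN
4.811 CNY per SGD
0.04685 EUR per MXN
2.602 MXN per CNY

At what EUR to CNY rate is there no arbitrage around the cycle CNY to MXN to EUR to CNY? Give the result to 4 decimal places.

8.2032

Known legs of the cycle: 2.602 × 0.04685 = 0.1219037
For no arbitrage the full-cycle product must be 1, so the missing rate is 1 / 0.1219037 ≈ 8.203196.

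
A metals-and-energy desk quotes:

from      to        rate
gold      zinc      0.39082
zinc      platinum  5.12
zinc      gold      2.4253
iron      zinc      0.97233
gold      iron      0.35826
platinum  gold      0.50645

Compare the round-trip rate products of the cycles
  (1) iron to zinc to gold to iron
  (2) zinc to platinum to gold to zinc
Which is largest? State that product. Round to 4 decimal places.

(1) 0.97233 × 2.4253 × 0.35826 = 0.84485
(2) 5.12 × 0.50645 × 0.39082 = 1.01341
Highest is cycle (2) at 1.0134 (>1, arbitrage).

1.0134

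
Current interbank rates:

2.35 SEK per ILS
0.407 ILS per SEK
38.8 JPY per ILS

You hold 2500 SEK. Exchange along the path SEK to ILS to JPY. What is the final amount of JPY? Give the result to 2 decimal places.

39479.00

2500 SEK × 0.407 = 1017.5 ILS
1017.5 ILS × 38.8 = 39479 JPY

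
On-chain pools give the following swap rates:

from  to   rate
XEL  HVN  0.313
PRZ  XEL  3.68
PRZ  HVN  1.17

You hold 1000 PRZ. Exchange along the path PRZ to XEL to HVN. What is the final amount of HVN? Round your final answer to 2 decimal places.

1151.84

1000 PRZ × 3.68 = 3680 XEL
3680 XEL × 0.313 = 1151.84 HVN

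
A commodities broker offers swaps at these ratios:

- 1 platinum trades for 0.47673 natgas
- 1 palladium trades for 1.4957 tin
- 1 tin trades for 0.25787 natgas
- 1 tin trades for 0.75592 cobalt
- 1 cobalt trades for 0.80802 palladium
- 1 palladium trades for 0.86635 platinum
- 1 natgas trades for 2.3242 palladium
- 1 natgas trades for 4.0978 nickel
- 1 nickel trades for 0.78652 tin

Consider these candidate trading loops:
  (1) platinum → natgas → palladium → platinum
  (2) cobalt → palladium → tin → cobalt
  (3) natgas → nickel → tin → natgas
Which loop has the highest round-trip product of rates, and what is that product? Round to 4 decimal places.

(1) 0.47673 × 2.3242 × 0.86635 = 0.95993
(2) 0.80802 × 1.4957 × 0.75592 = 0.91357
(3) 4.0978 × 0.78652 × 0.25787 = 0.83112
Highest is cycle (1) at 0.9599 (≤1, no arbitrage).

0.9599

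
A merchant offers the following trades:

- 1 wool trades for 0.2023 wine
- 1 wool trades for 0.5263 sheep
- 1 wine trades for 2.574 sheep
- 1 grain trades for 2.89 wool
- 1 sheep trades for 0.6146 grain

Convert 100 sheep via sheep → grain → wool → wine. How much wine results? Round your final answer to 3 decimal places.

35.932

100 sheep × 0.6146 = 61.46 grain
61.46 grain × 2.89 = 177.6194 wool
177.6194 wool × 0.2023 = 35.93240462 wine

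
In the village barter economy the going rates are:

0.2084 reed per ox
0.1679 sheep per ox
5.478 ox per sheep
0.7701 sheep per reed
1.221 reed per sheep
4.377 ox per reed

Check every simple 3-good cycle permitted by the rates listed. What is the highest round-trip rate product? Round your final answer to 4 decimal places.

reed→ox→sheep→reed: 4.377 × 0.1679 × 1.221 = 0.89731
reed→sheep→ox→reed: 0.7701 × 5.478 × 0.2084 = 0.87916
Maximum is reed→ox→sheep→reed at 0.8973; no arbitrage — every cycle loses value.

0.8973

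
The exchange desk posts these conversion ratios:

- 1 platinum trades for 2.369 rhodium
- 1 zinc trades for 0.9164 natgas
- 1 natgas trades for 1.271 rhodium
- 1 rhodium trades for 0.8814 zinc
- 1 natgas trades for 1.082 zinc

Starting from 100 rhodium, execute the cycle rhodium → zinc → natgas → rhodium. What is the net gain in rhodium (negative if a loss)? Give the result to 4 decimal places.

100 rhodium × 0.8814 = 88.14 zinc
88.14 zinc × 0.9164 = 80.771496 natgas
80.771496 natgas × 1.271 = 102.660571416 rhodium
Net change: 102.660571416 − 100 = 2.660571416 rhodium

2.6606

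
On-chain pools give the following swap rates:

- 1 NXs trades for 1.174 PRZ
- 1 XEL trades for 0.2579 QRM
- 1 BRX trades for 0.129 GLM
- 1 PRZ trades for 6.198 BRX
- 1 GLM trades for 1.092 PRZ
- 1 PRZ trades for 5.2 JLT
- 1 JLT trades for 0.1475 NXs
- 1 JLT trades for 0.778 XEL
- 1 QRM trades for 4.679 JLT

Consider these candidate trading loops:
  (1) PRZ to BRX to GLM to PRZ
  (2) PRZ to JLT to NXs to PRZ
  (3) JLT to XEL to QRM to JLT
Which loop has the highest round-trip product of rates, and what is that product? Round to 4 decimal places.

0.9388

(1) 6.198 × 0.129 × 1.092 = 0.87310
(2) 5.2 × 0.1475 × 1.174 = 0.90046
(3) 0.778 × 0.2579 × 4.679 = 0.93882
Highest is cycle (3) at 0.9388 (≤1, no arbitrage).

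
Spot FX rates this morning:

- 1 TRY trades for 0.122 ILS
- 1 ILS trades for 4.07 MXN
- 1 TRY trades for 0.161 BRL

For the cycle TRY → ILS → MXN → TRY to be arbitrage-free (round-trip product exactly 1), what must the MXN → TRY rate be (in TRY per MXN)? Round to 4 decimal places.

2.0139

Known legs of the cycle: 0.122 × 4.07 = 0.49654
For no arbitrage the full-cycle product must be 1, so the missing rate is 1 / 0.49654 ≈ 2.013936.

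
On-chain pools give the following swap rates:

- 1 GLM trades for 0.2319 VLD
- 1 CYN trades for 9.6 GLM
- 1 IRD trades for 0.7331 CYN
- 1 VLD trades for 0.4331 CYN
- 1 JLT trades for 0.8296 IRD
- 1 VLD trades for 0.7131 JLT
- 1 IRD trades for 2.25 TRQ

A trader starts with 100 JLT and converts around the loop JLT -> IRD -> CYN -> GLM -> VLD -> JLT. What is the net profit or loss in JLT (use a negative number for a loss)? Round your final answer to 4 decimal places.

-3.4495

100 JLT × 0.8296 = 82.96 IRD
82.96 IRD × 0.7331 = 60.817976 CYN
60.817976 CYN × 9.6 = 583.8525696 GLM
583.8525696 GLM × 0.2319 = 135.39541089024 VLD
135.39541089024 VLD × 0.7131 = 96.550467505830144 JLT
Net change: 96.550467505830144 − 100 = -3.449532494169856 JLT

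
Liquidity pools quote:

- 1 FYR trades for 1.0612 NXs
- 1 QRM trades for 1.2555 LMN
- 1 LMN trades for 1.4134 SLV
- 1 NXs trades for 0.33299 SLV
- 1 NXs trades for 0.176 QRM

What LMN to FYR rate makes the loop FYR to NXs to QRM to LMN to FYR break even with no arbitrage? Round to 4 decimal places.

Known legs of the cycle: 1.0612 × 0.176 × 1.2555 = 0.2344912416
For no arbitrage the full-cycle product must be 1, so the missing rate is 1 / 0.2344912416 ≈ 4.264552.

4.2646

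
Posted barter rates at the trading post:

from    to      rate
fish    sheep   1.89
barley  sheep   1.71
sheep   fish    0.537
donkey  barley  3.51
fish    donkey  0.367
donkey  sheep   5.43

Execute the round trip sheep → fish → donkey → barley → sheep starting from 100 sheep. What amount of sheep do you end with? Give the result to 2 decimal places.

118.29

100 sheep × 0.537 = 53.7 fish
53.7 fish × 0.367 = 19.7079 donkey
19.7079 donkey × 3.51 = 69.174729 barley
69.174729 barley × 1.71 = 118.28878659 sheep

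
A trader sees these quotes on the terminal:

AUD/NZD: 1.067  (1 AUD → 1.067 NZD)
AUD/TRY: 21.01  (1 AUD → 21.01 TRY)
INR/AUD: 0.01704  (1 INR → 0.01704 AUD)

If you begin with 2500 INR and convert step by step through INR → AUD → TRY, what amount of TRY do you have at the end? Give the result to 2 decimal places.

895.03

2500 INR × 0.01704 = 42.6 AUD
42.6 AUD × 21.01 = 895.026 TRY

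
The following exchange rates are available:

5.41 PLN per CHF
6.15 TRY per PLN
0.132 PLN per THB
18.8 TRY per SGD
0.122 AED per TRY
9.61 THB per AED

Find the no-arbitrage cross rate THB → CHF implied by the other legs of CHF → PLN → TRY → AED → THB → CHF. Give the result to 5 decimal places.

Known legs of the cycle: 5.41 × 6.15 × 0.122 × 9.61 = 39.00817203
For no arbitrage the full-cycle product must be 1, so the missing rate is 1 / 39.00817203 ≈ 0.0256357.

0.02564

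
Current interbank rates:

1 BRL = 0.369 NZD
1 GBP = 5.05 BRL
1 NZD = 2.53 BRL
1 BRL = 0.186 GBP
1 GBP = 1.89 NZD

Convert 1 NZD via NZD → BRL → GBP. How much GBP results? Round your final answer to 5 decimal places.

0.47058

1 NZD × 2.53 = 2.53 BRL
2.53 BRL × 0.186 = 0.47058 GBP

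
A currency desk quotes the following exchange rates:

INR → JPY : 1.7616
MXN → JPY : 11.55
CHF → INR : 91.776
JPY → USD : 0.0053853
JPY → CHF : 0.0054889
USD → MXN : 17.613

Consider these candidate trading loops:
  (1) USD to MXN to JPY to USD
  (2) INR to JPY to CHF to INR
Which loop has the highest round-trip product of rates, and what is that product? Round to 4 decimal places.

1.0955

(1) 17.613 × 11.55 × 0.0053853 = 1.09553
(2) 1.7616 × 0.0054889 × 91.776 = 0.88740
Highest is cycle (1) at 1.0955 (>1, arbitrage).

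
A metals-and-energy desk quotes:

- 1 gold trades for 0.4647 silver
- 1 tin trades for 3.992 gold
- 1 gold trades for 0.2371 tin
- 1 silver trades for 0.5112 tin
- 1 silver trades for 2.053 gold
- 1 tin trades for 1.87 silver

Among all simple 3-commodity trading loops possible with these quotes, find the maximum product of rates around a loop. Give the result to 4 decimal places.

silver→tin→gold→silver: 0.5112 × 3.992 × 0.4647 = 0.94832
silver→gold→tin→silver: 2.053 × 0.2371 × 1.87 = 0.91025
Maximum is silver→tin→gold→silver at 0.9483; no arbitrage — every cycle loses value.

0.9483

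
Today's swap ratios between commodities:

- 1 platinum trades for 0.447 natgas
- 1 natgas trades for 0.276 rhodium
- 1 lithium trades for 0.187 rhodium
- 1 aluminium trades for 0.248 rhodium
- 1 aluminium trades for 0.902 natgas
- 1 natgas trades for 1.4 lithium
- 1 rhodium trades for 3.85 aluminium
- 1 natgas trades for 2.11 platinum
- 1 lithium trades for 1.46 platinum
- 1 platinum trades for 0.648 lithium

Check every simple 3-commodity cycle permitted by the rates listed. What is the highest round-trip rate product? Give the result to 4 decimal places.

rhodium→aluminium→natgas→rhodium: 3.85 × 0.902 × 0.276 = 0.95847
lithium→platinum→natgas→lithium: 1.46 × 0.447 × 1.4 = 0.91367
Maximum is rhodium→aluminium→natgas→rhodium at 0.9585; no arbitrage — every cycle loses value.

0.9585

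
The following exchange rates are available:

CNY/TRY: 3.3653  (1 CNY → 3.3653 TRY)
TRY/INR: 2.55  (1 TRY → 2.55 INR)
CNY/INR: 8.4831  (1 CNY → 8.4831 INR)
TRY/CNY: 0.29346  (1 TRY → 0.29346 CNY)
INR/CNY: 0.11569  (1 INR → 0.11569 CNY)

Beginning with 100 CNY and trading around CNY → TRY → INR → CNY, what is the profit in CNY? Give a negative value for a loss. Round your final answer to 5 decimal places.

100 CNY × 3.3653 = 336.53 TRY
336.53 TRY × 2.55 = 858.1515 INR
858.1515 INR × 0.11569 = 99.279547035 CNY
Net change: 99.279547035 − 100 = -0.720452965 CNY

-0.72045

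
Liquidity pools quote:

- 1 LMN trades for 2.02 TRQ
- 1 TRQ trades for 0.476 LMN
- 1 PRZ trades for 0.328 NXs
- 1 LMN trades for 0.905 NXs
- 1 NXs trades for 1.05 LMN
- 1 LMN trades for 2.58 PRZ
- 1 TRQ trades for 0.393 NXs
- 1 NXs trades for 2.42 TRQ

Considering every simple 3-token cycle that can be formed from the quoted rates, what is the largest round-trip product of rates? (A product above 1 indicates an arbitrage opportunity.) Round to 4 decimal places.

1.0425

TRQ→LMN→NXs→TRQ: 0.476 × 0.905 × 2.42 = 1.04249
NXs→LMN→PRZ→NXs: 1.05 × 2.58 × 0.328 = 0.88855
TRQ→NXs→LMN→TRQ: 0.393 × 1.05 × 2.02 = 0.83355
Maximum is TRQ→LMN→NXs→TRQ at 1.0425; arbitrage exists.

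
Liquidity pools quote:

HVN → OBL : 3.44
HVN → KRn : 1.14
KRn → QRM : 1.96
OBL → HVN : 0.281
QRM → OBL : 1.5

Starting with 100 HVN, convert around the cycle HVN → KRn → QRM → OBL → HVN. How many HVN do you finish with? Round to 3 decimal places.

100 HVN × 1.14 = 114 KRn
114 KRn × 1.96 = 223.44 QRM
223.44 QRM × 1.5 = 335.16 OBL
335.16 OBL × 0.281 = 94.17996 HVN

94.180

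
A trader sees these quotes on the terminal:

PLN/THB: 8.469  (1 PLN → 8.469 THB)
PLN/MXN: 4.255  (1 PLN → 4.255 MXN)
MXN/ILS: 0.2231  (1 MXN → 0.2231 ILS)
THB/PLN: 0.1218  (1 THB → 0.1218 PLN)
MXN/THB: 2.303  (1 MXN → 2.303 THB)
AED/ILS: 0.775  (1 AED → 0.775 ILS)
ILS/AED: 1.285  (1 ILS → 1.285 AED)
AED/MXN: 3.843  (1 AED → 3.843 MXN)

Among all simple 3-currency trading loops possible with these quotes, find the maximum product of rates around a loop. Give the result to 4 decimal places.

1.1936

THB→PLN→MXN→THB: 0.1218 × 4.255 × 2.303 = 1.19355
AED→MXN→ILS→AED: 3.843 × 0.2231 × 1.285 = 1.10172
Maximum is THB→PLN→MXN→THB at 1.1936; arbitrage exists.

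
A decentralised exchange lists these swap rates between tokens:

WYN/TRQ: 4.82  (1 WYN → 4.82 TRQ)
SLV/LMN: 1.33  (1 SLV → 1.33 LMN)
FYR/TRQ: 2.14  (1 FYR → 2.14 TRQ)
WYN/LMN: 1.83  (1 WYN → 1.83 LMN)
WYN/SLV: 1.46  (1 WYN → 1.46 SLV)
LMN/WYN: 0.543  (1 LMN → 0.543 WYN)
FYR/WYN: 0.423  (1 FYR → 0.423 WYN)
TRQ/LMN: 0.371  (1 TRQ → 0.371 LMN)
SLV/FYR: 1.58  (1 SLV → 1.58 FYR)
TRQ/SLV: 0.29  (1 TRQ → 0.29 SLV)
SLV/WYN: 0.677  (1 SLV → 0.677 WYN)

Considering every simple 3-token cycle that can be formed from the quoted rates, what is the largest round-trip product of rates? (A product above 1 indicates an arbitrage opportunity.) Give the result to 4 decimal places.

LMN→WYN→SLV→LMN: 0.543 × 1.46 × 1.33 = 1.05440
TRQ→SLV→FYR→TRQ: 0.29 × 1.58 × 2.14 = 0.98055
WYN→SLV→FYR→WYN: 1.46 × 1.58 × 0.423 = 0.97578
TRQ→LMN→WYN→TRQ: 0.371 × 0.543 × 4.82 = 0.97100
TRQ→SLV→WYN→TRQ: 0.29 × 0.677 × 4.82 = 0.94631
Maximum is LMN→WYN→SLV→LMN at 1.0544; arbitrage exists.

1.0544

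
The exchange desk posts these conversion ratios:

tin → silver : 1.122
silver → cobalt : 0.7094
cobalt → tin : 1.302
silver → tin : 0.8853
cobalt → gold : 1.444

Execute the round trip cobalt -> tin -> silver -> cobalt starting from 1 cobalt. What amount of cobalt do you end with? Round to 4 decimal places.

1.0363

1 cobalt × 1.302 = 1.302 tin
1.302 tin × 1.122 = 1.460844 silver
1.460844 silver × 0.7094 = 1.0363227336 cobalt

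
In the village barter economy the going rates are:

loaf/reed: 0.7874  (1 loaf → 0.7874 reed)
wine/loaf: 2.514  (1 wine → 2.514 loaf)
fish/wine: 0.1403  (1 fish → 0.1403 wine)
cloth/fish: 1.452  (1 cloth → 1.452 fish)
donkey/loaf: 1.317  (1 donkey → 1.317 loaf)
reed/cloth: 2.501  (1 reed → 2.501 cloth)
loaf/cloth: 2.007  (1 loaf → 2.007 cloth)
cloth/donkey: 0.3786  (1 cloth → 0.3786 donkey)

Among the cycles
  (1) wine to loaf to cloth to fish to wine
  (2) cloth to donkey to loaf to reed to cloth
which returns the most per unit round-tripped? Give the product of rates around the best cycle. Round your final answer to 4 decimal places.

1.0279

(1) 2.514 × 2.007 × 1.452 × 0.1403 = 1.02787
(2) 0.3786 × 1.317 × 0.7874 × 2.501 = 0.98192
Highest is cycle (1) at 1.0279 (>1, arbitrage).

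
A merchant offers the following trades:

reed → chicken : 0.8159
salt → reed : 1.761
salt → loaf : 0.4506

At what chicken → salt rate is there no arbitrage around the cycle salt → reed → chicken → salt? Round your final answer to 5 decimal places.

Known legs of the cycle: 1.761 × 0.8159 = 1.4367999
For no arbitrage the full-cycle product must be 1, so the missing rate is 1 / 1.4367999 ≈ 0.6959911.

0.69599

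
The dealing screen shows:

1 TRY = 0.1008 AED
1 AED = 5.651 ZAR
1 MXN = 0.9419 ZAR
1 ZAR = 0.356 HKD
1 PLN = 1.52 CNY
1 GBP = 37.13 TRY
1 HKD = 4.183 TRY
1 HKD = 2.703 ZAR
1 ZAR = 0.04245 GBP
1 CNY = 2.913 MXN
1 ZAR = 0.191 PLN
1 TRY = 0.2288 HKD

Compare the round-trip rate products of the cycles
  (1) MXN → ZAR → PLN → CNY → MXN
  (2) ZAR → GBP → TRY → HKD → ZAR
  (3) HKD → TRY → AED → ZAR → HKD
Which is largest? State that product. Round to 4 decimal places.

0.9748

(1) 0.9419 × 0.191 × 1.52 × 2.913 = 0.79657
(2) 0.04245 × 37.13 × 0.2288 × 2.703 = 0.97478
(3) 4.183 × 0.1008 × 5.651 × 0.356 = 0.84825
Highest is cycle (2) at 0.9748 (≤1, no arbitrage).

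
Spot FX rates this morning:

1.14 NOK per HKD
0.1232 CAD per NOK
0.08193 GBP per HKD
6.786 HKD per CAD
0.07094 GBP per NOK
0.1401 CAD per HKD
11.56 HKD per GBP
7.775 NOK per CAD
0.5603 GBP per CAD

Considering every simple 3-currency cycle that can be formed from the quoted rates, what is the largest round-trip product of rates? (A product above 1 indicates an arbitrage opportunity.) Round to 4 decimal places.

CAD→HKD→NOK→CAD: 6.786 × 1.14 × 0.1232 = 0.95308
HKD→NOK→GBP→HKD: 1.14 × 0.07094 × 11.56 = 0.93488
CAD→GBP→HKD→CAD: 0.5603 × 11.56 × 0.1401 = 0.90744
Maximum is CAD→HKD→NOK→CAD at 0.9531; no arbitrage — every cycle loses value.

0.9531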